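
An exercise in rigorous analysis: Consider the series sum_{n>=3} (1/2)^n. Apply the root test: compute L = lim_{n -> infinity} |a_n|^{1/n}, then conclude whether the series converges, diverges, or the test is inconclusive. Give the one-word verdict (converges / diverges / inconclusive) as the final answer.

Let a_n denote the general term. Form |a_n|^(1/n) and simplify:
|a_n|^(1/n) = 1/2
Take the limit as n -> infinity: L = 1/2.
Since L = 1/2 < 1, the root test implies convergence.

converges


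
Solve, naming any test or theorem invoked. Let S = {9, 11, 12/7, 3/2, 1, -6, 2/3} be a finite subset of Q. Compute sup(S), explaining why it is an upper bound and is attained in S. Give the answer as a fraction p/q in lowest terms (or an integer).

S is finite, so sup(S) = max(S).
Sorted decreasing:
11, 9, 12/7, 3/2, 1, 2/3, -6
The extremum is 11.
For every x in S, x <= 11. And 11 is in S, so it is attained.
Therefore sup(S) = 11.

11


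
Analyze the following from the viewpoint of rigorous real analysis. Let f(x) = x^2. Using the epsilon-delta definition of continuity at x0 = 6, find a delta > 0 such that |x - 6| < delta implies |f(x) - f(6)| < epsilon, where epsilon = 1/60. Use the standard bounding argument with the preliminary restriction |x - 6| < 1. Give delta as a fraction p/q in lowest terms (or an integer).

Factor: |x^2 - (6)^2| = |x - 6| * |x + 6|.
Impose |x - 6| < 1 first. Then |x + 6| = |(x - 6) + 2*(6)| <= |x - 6| + 2*|6| < 1 + 12 = 13.
So |x^2 - (6)^2| < delta * 13.
We need delta * 13 <= 1/60, i.e. delta <= 1/60/13 = 1/780.
Since 1/780 < 1, this is tighter than 1; take delta = 1/780.
So delta = 1/780 works.

1/780


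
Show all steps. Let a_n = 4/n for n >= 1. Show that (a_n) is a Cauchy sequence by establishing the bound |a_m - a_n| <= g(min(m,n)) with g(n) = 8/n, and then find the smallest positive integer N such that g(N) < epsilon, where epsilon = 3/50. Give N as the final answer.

For any m, n >= 1, by the triangle inequality:
|a_m - a_n| = |4/m - 4/n| <= 4*1/m + 4*1/n <= 8/min(m,n).
So g(n) = 8/n bounds the Cauchy difference. Since g(n) -> 0, (a_n) is Cauchy.
Now solve g(N) < 3/50: 8/N < 3/50 <=> N > 8 / (3/50) = 400/3.
The smallest integer strictly greater than 400/3 is N = 134.
Check: g(134) = 8/134 = 4/67 < 3/50; g(133) = 8/133 >= 3/50. So N = 134.

134


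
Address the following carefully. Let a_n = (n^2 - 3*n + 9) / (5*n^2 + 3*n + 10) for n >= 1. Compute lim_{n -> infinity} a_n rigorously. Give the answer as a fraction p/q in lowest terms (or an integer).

Divide numerator and denominator by n^2, the highest power:
numerator / n^2 = 1 - 3/n + 9/n^2
denominator / n^2 = 5 + 3/n + 10/n^2
As n -> infinity, all terms of the form c/n^k (k >= 1) tend to 0.
So numerator / n^2 -> 1 and denominator / n^2 -> 5.
Therefore lim a_n = 1/5.

1/5


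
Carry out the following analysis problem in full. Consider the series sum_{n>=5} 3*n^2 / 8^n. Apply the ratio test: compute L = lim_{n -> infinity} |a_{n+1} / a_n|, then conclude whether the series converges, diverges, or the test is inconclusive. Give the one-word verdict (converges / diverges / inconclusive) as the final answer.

Let a_n denote the general term. Form the ratio a_{n+1}/a_n and simplify:
a_{n+1}/a_n = (n + 1)^2/(8*n^2)
Take the limit as n -> infinity: L = 1/8.
Since L = 1/8 < 1, the ratio test implies the series converges.

converges


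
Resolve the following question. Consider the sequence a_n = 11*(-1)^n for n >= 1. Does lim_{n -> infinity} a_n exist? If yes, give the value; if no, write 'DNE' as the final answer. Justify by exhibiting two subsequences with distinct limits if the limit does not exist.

Examine the behaviour of a_n along subsequences.
Even-n subsequence a_{2k} = 11 -> 11. Odd-n subsequence a_{2k+1} = -11 -> -11.
Since these two subsequential limits are 11 and -11, distinct, the full sequence cannot converge (a convergent sequence has all subsequences tending to the same limit). So lim a_n does not exist.

DNE


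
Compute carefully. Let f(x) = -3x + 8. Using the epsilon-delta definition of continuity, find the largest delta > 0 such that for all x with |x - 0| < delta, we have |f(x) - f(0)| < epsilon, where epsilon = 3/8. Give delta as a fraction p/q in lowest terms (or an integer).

We compute f(0) = -3*(0) + 8 = 8.
|f(x) - f(0)| = |-3x + 8 - (8)| = |-3(x - 0)| = 3|x - 0|.
We need 3|x - 0| < 3/8, i.e. |x - 0| < 3/8 / 3 = 1/8.
So any delta <= 1/8 works. Conversely, if delta > 1/8, then x = 0 + 1/8 satisfies |x - 0| = 1/8 < delta but |f(x) - f(0)| = 3 * 1/8 = 3/8, which is not < 3/8; so no larger delta works.
Hence the largest such delta is 1/8.

1/8


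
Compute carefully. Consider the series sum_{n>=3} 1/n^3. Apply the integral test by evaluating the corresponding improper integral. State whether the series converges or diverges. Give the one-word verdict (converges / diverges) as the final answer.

Let f(x) = x^(-3). Then f is positive, continuous, and decreasing on [3, infinity), so the integral test applies.
Compute the improper integral int_{3}^infinity f(x) dx:
  antiderivative F(x) = -1/(2*x^2).
  As x -> infinity, F(x) -> 0 (since p = 3 > 1).
  So int = F(infinity) - F(3) = 0 - (-1/18) = 1/18.
  Finite, so by the integral test, the series converges.

converges


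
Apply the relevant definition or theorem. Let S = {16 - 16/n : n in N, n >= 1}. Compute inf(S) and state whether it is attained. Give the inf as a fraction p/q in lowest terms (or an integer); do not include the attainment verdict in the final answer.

Analysis:
- Values: 0, 8, 32/3, 12, ... strictly increasing.
- Minimum is 0 (n=1); inf = 0 (attained).
- 16 - 16/n -> 16 from below; sup = 16, not attained.
Conclusion: inf(S) = 0, attained in S.

0


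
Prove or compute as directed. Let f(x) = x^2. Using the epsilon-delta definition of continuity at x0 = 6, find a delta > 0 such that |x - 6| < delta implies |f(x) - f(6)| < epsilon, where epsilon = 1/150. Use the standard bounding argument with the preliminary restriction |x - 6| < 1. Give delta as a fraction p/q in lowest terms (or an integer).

Factor: |x^2 - (6)^2| = |x - 6| * |x + 6|.
Impose |x - 6| < 1 first. Then |x + 6| = |(x - 6) + 2*(6)| <= |x - 6| + 2*|6| < 1 + 12 = 13.
So |x^2 - (6)^2| < delta * 13.
We need delta * 13 <= 1/150, i.e. delta <= 1/150/13 = 1/1950.
Since 1/1950 < 1, this is tighter than 1; take delta = 1/1950.
So delta = 1/1950 works.

1/1950


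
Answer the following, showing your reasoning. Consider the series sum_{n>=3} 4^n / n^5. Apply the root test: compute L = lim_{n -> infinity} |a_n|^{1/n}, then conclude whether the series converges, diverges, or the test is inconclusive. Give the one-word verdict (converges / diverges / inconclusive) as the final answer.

Let a_n denote the general term. Form |a_n|^(1/n) and simplify:
|a_n|^(1/n) = 4/n^(5/n)
Take the limit as n -> infinity: L = 4.
Since L = 4 > 1, the root test implies divergence.

diverges


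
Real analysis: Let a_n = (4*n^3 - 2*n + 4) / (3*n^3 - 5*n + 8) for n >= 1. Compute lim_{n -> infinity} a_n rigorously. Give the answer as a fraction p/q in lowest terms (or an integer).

Divide numerator and denominator by n^3, the highest power:
numerator / n^3 = 4 - 2/n^2 + 4/n^3
denominator / n^3 = 3 - 5/n^2 + 8/n^3
As n -> infinity, all terms of the form c/n^k (k >= 1) tend to 0.
So numerator / n^3 -> 4 and denominator / n^3 -> 3.
Therefore lim a_n = 4/3.

4/3


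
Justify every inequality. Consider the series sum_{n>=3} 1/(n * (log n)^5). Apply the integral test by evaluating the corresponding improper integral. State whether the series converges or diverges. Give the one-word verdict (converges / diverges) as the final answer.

Let f(x) = 1/(x*log(x)^5). Then f is positive, continuous, and decreasing on [3, infinity), so the integral test applies.
Compute the improper integral int_{3}^infinity f(x) dx:
  antiderivative F(x) = -1/(4*log(x)^4).
  F(x) -> 0 as x -> infinity.  int = 0 - F(3) = 1/(4*log(3)^4) < infinity. By the integral test, the series converges.

converges


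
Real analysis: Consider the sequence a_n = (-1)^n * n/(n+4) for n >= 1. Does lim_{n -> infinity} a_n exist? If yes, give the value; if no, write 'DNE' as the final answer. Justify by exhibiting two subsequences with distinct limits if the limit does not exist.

Examine the behaviour of a_n along subsequences.
a_{2k} = 2k/(2k+4) -> 1. a_{2k+1} = -(2k+1)/(2k+5) -> -1.
Since these two subsequential limits are 1 and -1, distinct, the full sequence cannot converge (a convergent sequence has all subsequences tending to the same limit). So lim a_n does not exist.

DNE


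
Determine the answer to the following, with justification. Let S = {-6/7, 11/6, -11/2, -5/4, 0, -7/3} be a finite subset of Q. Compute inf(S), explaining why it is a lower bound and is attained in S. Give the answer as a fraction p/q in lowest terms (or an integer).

S is finite, so inf(S) = min(S).
Sorted increasing:
-11/2, -7/3, -5/4, -6/7, 0, 11/6
The extremum is -11/2.
For every x in S, x >= -11/2. And -11/2 is in S, so it is attained.
Therefore inf(S) = -11/2.

-11/2


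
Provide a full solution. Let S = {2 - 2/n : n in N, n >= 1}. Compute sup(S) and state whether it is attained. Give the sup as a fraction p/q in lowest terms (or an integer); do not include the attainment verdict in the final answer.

Analysis:
- Values: 0, 1, 4/3, 3/2, ... strictly increasing.
- Minimum is 0 (n=1); inf = 0 (attained).
- 2 - 2/n -> 2 from below; sup = 2, not attained.
Conclusion: sup(S) = 2, not attained in S.

2


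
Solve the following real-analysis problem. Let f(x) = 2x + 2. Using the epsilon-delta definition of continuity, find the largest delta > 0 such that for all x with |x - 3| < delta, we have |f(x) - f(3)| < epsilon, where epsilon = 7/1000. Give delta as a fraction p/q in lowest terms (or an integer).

We compute f(3) = 2*(3) + 2 = 8.
|f(x) - f(3)| = |2x + 2 - (8)| = |2(x - 3)| = 2|x - 3|.
We need 2|x - 3| < 7/1000, i.e. |x - 3| < 7/1000 / 2 = 7/2000.
So any delta <= 7/2000 works. Conversely, if delta > 7/2000, then x = 3 + 7/2000 satisfies |x - 3| = 7/2000 < delta but |f(x) - f(3)| = 2 * 7/2000 = 7/1000, which is not < 7/1000; so no larger delta works.
Hence the largest such delta is 7/2000.

7/2000


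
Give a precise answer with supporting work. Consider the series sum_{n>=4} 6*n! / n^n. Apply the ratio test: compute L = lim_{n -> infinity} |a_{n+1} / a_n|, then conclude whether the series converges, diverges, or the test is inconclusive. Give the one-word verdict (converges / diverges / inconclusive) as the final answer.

Let a_n denote the general term. Form the ratio a_{n+1}/a_n and simplify:
a_{n+1}/a_n = (n/(n + 1))^n
Take the limit as n -> infinity: L = exp(-1).
Since L = exp(-1) < 1, the ratio test implies the series converges.

converges


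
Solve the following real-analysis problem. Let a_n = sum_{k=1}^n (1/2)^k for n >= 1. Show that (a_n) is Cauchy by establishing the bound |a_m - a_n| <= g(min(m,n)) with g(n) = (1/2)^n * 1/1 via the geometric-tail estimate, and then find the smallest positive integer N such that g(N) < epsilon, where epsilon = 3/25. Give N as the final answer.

For m > n >= 1: |a_m - a_n| = sum_{k=n+1}^m (1/2)^k < sum_{k=n+1}^infinity (1/2)^k = (1/2)^(n+1) / (1 - 1/2) = (1/2)^n * (1/2) * (2/1) = (1/2)^n * 1/1.
So g(n) = (1/2)^n / 1. Since g(n) -> 0, (a_n) is Cauchy.
Now solve g(N) < 3/25: (1/2)^N / 1 < 3/25 <=> 2^N > 1 / (1 * 3/25) = 25/3.
Check powers of 2: 2^3 = 8 <= 25/3, 2^4 = 16 > 25/3.
So the smallest such N is 4. Check: g(4) = 1/(1 * 16) = 1/16 < 3/25.

4


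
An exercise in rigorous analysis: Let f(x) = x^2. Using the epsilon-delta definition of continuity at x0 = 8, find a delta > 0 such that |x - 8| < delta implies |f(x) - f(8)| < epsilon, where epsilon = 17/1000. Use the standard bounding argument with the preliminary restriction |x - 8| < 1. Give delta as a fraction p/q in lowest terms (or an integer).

Factor: |x^2 - (8)^2| = |x - 8| * |x + 8|.
Impose |x - 8| < 1 first. Then |x + 8| = |(x - 8) + 2*(8)| <= |x - 8| + 2*|8| < 1 + 16 = 17.
So |x^2 - (8)^2| < delta * 17.
We need delta * 17 <= 17/1000, i.e. delta <= 17/1000/17 = 1/1000.
Since 1/1000 < 1, this is tighter than 1; take delta = 1/1000.
So delta = 1/1000 works.

1/1000


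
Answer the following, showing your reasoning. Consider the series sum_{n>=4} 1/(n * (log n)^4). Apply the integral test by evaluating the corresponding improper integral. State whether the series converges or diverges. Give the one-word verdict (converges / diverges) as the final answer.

Let f(x) = 1/(x*log(x)^4). Then f is positive, continuous, and decreasing on [4, infinity), so the integral test applies.
Compute the improper integral int_{4}^infinity f(x) dx:
  antiderivative F(x) = -1/(3*log(x)^3).
  F(x) -> 0 as x -> infinity.  int = 0 - F(4) = 1/(3*log(4)^3) < infinity. By the integral test, the series converges.

converges


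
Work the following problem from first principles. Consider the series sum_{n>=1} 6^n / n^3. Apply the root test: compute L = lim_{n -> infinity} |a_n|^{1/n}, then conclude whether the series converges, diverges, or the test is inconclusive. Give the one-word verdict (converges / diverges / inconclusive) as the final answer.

Let a_n denote the general term. Form |a_n|^(1/n) and simplify:
|a_n|^(1/n) = 6/n^(3/n)
Take the limit as n -> infinity: L = 6.
Since L = 6 > 1, the root test implies divergence.

diverges


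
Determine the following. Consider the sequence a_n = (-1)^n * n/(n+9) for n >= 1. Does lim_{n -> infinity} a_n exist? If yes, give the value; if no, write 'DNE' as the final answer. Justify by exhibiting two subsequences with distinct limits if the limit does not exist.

Examine the behaviour of a_n along subsequences.
a_{2k} = 2k/(2k+9) -> 1. a_{2k+1} = -(2k+1)/(2k+10) -> -1.
Since these two subsequential limits are 1 and -1, distinct, the full sequence cannot converge (a convergent sequence has all subsequences tending to the same limit). So lim a_n does not exist.

DNE


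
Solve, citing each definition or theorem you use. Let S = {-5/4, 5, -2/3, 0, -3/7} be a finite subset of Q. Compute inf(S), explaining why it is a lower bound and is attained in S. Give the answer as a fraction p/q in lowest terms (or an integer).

S is finite, so inf(S) = min(S).
Sorted increasing:
-5/4, -2/3, -3/7, 0, 5
The extremum is -5/4.
For every x in S, x >= -5/4. And -5/4 is in S, so it is attained.
Therefore inf(S) = -5/4.

-5/4


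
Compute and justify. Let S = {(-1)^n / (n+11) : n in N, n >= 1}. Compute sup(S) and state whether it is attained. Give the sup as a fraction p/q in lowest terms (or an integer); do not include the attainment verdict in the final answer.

Analysis:
- Values: -1/12, 1/13, -1/14, 1/15, -1/16, ...
- Positive terms (even n): 1/(2+11), 1/(4+11), ... decreasing -> max = 1/13 (n=2).
- Negative terms (odd n): -1/(1+11), -1/(3+11), ... increasing -> min = -1/12 (n=1).
- So sup = 1/13 (attained at n=2); inf = -1/12 (attained at n=1).
Conclusion: sup(S) = 1/13, attained in S.

1/13


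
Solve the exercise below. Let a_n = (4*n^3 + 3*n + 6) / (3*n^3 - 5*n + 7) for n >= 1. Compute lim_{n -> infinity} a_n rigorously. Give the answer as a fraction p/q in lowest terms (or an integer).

Divide numerator and denominator by n^3, the highest power:
numerator / n^3 = 4 + 3/n^2 + 6/n^3
denominator / n^3 = 3 - 5/n^2 + 7/n^3
As n -> infinity, all terms of the form c/n^k (k >= 1) tend to 0.
So numerator / n^3 -> 4 and denominator / n^3 -> 3.
Therefore lim a_n = 4/3.

4/3


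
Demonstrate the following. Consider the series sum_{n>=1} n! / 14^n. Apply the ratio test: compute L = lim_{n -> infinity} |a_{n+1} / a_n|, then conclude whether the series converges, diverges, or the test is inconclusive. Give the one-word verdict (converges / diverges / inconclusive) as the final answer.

Let a_n denote the general term. Form the ratio a_{n+1}/a_n and simplify:
a_{n+1}/a_n = n/14 + 1/14
Take the limit as n -> infinity: L = infinity.
Since L = infinity > 1 (or L = infinity), the ratio test implies the series diverges.

diverges


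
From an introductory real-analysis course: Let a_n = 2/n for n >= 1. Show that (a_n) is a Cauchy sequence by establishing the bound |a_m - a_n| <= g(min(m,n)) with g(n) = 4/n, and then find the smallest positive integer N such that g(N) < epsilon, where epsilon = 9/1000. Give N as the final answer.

For any m, n >= 1, by the triangle inequality:
|a_m - a_n| = |2/m - 2/n| <= 2*1/m + 2*1/n <= 4/min(m,n).
So g(n) = 4/n bounds the Cauchy difference. Since g(n) -> 0, (a_n) is Cauchy.
Now solve g(N) < 9/1000: 4/N < 9/1000 <=> N > 4 / (9/1000) = 4000/9.
The smallest integer strictly greater than 4000/9 is N = 445.
Check: g(445) = 4/445 = 4/445 < 9/1000; g(444) = 1/111 >= 9/1000. So N = 445.

445


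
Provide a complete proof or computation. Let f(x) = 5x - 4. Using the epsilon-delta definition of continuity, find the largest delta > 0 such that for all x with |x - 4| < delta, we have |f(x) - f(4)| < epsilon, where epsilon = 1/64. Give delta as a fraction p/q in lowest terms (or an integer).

We compute f(4) = 5*(4) - 4 = 16.
|f(x) - f(4)| = |5x - 4 - (16)| = |5(x - 4)| = 5|x - 4|.
We need 5|x - 4| < 1/64, i.e. |x - 4| < 1/64 / 5 = 1/320.
So any delta <= 1/320 works. Conversely, if delta > 1/320, then x = 4 + 1/320 satisfies |x - 4| = 1/320 < delta but |f(x) - f(4)| = 5 * 1/320 = 1/64, which is not < 1/64; so no larger delta works.
Hence the largest such delta is 1/320.

1/320


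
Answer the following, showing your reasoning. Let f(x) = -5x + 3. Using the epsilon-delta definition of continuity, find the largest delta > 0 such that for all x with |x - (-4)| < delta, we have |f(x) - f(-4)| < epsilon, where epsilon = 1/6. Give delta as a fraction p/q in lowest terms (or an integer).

We compute f(-4) = -5*(-4) + 3 = 23.
|f(x) - f(-4)| = |-5x + 3 - (23)| = |-5(x - (-4))| = 5|x - (-4)|.
We need 5|x - (-4)| < 1/6, i.e. |x - (-4)| < 1/6 / 5 = 1/30.
So any delta <= 1/30 works. Conversely, if delta > 1/30, then x = -4 + 1/30 satisfies |x - (-4)| = 1/30 < delta but |f(x) - f(-4)| = 5 * 1/30 = 1/6, which is not < 1/6; so no larger delta works.
Hence the largest such delta is 1/30.

1/30


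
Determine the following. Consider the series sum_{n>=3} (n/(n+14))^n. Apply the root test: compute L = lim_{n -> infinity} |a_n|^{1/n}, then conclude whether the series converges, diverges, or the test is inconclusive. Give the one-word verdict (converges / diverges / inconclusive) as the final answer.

Let a_n denote the general term. Form |a_n|^(1/n) and simplify:
|a_n|^(1/n) = n/(n + 14)
Take the limit as n -> infinity: L = 1.
Since L = 1, the root test is inconclusive. (In fact a_n = (n/(n+14))^n -> e^(-14) != 0, so the nth-term test shows divergence; but the root test itself gives no conclusion.)

inconclusive


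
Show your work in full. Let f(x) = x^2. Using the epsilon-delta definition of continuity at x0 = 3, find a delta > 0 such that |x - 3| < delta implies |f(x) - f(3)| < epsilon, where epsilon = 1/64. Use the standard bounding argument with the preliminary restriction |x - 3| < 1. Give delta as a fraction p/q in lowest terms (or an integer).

Factor: |x^2 - (3)^2| = |x - 3| * |x + 3|.
Impose |x - 3| < 1 first. Then |x + 3| = |(x - 3) + 2*(3)| <= |x - 3| + 2*|3| < 1 + 6 = 7.
So |x^2 - (3)^2| < delta * 7.
We need delta * 7 <= 1/64, i.e. delta <= 1/64/7 = 1/448.
Since 1/448 < 1, this is tighter than 1; take delta = 1/448.
So delta = 1/448 works.

1/448


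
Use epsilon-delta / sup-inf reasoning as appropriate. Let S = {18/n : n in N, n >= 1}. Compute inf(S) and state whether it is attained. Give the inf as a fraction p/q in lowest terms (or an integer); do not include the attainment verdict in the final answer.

Analysis:
- Values: 18, 9, 6, 9/2, ... strictly decreasing.
- The maximum is 18 (n=1); sup = 18 (attained).
- The set is bounded below by 0; 18/n -> 0 so 0 is the greatest lower bound.
- 0 is not in the set, so inf = 0 is not attained.
Conclusion: inf(S) = 0, not attained in S.

0


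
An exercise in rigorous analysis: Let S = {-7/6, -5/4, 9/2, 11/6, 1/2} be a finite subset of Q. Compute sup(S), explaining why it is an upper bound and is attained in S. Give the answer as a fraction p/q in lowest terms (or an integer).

S is finite, so sup(S) = max(S).
Sorted decreasing:
9/2, 11/6, 1/2, -7/6, -5/4
The extremum is 9/2.
For every x in S, x <= 9/2. And 9/2 is in S, so it is attained.
Therefore sup(S) = 9/2.

9/2


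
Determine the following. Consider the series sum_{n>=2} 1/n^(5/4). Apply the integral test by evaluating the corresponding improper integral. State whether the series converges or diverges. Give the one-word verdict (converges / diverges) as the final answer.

Let f(x) = x^(-5/4). Then f is positive, continuous, and decreasing on [2, infinity), so the integral test applies.
Compute the improper integral int_{2}^infinity f(x) dx:
  antiderivative F(x) = -4/x^(1/4).
  As x -> infinity, F(x) -> 0 (since p = 5/4 > 1).
  So int = F(infinity) - F(2) = 0 - (-2*2^(3/4)) = 2*2^(3/4).
  Finite, so by the integral test, the series converges.

converges


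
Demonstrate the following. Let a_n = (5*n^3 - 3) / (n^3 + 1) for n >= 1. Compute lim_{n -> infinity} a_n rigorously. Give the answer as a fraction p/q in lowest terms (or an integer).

Divide numerator and denominator by n^3, the highest power:
numerator / n^3 = 5 - 3/n^3
denominator / n^3 = 1 + n^(-3)
As n -> infinity, all terms of the form c/n^k (k >= 1) tend to 0.
So numerator / n^3 -> 5 and denominator / n^3 -> 1.
Therefore lim a_n = 5.

5


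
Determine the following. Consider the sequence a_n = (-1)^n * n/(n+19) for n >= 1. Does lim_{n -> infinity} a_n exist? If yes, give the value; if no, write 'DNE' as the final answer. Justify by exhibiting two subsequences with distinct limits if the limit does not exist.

Examine the behaviour of a_n along subsequences.
a_{2k} = 2k/(2k+19) -> 1. a_{2k+1} = -(2k+1)/(2k+20) -> -1.
Since these two subsequential limits are 1 and -1, distinct, the full sequence cannot converge (a convergent sequence has all subsequences tending to the same limit). So lim a_n does not exist.

DNE


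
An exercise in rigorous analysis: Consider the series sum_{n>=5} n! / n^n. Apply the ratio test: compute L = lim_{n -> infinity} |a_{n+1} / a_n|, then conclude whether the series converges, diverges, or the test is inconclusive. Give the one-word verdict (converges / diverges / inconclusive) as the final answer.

Let a_n denote the general term. Form the ratio a_{n+1}/a_n and simplify:
a_{n+1}/a_n = (n/(n + 1))^n
Take the limit as n -> infinity: L = exp(-1).
Since L = exp(-1) < 1, the ratio test implies the series converges.

converges


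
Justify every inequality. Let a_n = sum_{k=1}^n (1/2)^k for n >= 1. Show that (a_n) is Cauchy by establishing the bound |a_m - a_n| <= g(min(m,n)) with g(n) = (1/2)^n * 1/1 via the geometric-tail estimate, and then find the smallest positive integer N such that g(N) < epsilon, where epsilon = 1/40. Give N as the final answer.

For m > n >= 1: |a_m - a_n| = sum_{k=n+1}^m (1/2)^k < sum_{k=n+1}^infinity (1/2)^k = (1/2)^(n+1) / (1 - 1/2) = (1/2)^n * (1/2) * (2/1) = (1/2)^n * 1/1.
So g(n) = (1/2)^n / 1. Since g(n) -> 0, (a_n) is Cauchy.
Now solve g(N) < 1/40: (1/2)^N / 1 < 1/40 <=> 2^N > 1 / (1 * 1/40) = 40.
Check powers of 2: 2^5 = 32 <= 40, 2^6 = 64 > 40.
So the smallest such N is 6. Check: g(6) = 1/(1 * 64) = 1/64 < 1/40.

6


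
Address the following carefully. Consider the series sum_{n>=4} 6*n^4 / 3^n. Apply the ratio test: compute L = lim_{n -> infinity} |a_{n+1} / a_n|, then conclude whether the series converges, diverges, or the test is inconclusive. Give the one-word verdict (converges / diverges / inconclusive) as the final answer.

Let a_n denote the general term. Form the ratio a_{n+1}/a_n and simplify:
a_{n+1}/a_n = (n + 1)^4/(3*n^4)
Take the limit as n -> infinity: L = 1/3.
Since L = 1/3 < 1, the ratio test implies the series converges.

converges


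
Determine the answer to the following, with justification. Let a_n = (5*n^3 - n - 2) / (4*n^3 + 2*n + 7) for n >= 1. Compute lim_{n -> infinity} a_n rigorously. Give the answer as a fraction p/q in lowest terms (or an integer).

Divide numerator and denominator by n^3, the highest power:
numerator / n^3 = 5 - 1/n^2 - 2/n^3
denominator / n^3 = 4 + 2/n^2 + 7/n^3
As n -> infinity, all terms of the form c/n^k (k >= 1) tend to 0.
So numerator / n^3 -> 5 and denominator / n^3 -> 4.
Therefore lim a_n = 5/4.

5/4


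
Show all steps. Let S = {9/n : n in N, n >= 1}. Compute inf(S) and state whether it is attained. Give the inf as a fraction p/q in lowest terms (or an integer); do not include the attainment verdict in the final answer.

Analysis:
- Values: 9, 9/2, 3, 9/4, ... strictly decreasing.
- The maximum is 9 (n=1); sup = 9 (attained).
- The set is bounded below by 0; 9/n -> 0 so 0 is the greatest lower bound.
- 0 is not in the set, so inf = 0 is not attained.
Conclusion: inf(S) = 0, not attained in S.

0


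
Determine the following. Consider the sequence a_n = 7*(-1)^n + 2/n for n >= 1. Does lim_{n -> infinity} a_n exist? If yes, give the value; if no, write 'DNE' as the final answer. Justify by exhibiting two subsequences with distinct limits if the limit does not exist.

Examine the behaviour of a_n along subsequences.
a_{2k} = 7 + 2/(2k) -> 7. a_{2k+1} = -7 + 2/(2k+1) -> -7.
Since these two subsequential limits are 7 and -7, distinct, the full sequence cannot converge (a convergent sequence has all subsequences tending to the same limit). So lim a_n does not exist.

DNE


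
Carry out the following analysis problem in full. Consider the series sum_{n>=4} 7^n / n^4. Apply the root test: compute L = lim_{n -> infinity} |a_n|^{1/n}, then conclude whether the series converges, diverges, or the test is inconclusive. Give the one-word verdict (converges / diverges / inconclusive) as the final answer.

Let a_n denote the general term. Form |a_n|^(1/n) and simplify:
|a_n|^(1/n) = 7/n^(4/n)
Take the limit as n -> infinity: L = 7.
Since L = 7 > 1, the root test implies divergence.

diverges


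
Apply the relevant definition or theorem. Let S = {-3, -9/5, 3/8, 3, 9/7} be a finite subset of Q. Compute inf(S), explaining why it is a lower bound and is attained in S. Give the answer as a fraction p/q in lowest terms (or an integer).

S is finite, so inf(S) = min(S).
Sorted increasing:
-3, -9/5, 3/8, 9/7, 3
The extremum is -3.
For every x in S, x >= -3. And -3 is in S, so it is attained.
Therefore inf(S) = -3.

-3


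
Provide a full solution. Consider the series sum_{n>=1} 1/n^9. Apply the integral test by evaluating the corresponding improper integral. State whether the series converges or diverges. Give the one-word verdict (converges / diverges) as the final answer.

Let f(x) = x^(-9). Then f is positive, continuous, and decreasing on [1, infinity), so the integral test applies.
Compute the improper integral int_{1}^infinity f(x) dx:
  antiderivative F(x) = -1/(8*x^8).
  As x -> infinity, F(x) -> 0 (since p = 9 > 1).
  So int = F(infinity) - F(1) = 0 - (-1/8) = 1/8.
  Finite, so by the integral test, the series converges.

converges


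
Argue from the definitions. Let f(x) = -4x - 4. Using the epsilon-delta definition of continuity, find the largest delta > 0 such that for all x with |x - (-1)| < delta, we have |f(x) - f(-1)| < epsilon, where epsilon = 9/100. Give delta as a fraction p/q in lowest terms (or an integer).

We compute f(-1) = -4*(-1) - 4 = 0.
|f(x) - f(-1)| = |-4x - 4 - (0)| = |-4(x - (-1))| = 4|x - (-1)|.
We need 4|x - (-1)| < 9/100, i.e. |x - (-1)| < 9/100 / 4 = 9/400.
So any delta <= 9/400 works. Conversely, if delta > 9/400, then x = -1 + 9/400 satisfies |x - (-1)| = 9/400 < delta but |f(x) - f(-1)| = 4 * 9/400 = 9/100, which is not < 9/100; so no larger delta works.
Hence the largest such delta is 9/400.

9/400


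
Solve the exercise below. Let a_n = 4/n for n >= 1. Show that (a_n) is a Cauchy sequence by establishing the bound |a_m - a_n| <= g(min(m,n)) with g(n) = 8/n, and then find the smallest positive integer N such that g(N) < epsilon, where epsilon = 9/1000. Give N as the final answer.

For any m, n >= 1, by the triangle inequality:
|a_m - a_n| = |4/m - 4/n| <= 4*1/m + 4*1/n <= 8/min(m,n).
So g(n) = 8/n bounds the Cauchy difference. Since g(n) -> 0, (a_n) is Cauchy.
Now solve g(N) < 9/1000: 8/N < 9/1000 <=> N > 8 / (9/1000) = 8000/9.
The smallest integer strictly greater than 8000/9 is N = 889.
Check: g(889) = 8/889 = 8/889 < 9/1000; g(888) = 1/111 >= 9/1000. So N = 889.

889


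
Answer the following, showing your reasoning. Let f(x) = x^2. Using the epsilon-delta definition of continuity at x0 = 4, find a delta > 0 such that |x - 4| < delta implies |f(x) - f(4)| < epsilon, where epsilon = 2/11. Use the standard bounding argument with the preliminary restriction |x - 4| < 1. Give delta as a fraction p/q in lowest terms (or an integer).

Factor: |x^2 - (4)^2| = |x - 4| * |x + 4|.
Impose |x - 4| < 1 first. Then |x + 4| = |(x - 4) + 2*(4)| <= |x - 4| + 2*|4| < 1 + 8 = 9.
So |x^2 - (4)^2| < delta * 9.
We need delta * 9 <= 2/11, i.e. delta <= 2/11/9 = 2/99.
Since 2/99 < 1, this is tighter than 1; take delta = 2/99.
So delta = 2/99 works.

2/99


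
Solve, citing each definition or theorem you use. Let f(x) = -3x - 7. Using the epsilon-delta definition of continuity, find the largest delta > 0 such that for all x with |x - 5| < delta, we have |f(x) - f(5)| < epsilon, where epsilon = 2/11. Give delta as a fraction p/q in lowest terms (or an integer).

We compute f(5) = -3*(5) - 7 = -22.
|f(x) - f(5)| = |-3x - 7 - (-22)| = |-3(x - 5)| = 3|x - 5|.
We need 3|x - 5| < 2/11, i.e. |x - 5| < 2/11 / 3 = 2/33.
So any delta <= 2/33 works. Conversely, if delta > 2/33, then x = 5 + 2/33 satisfies |x - 5| = 2/33 < delta but |f(x) - f(5)| = 3 * 2/33 = 2/11, which is not < 2/11; so no larger delta works.
Hence the largest such delta is 2/33.

2/33


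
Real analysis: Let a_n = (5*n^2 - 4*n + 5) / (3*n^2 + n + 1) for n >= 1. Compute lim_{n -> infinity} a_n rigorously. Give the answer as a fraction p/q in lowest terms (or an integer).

Divide numerator and denominator by n^2, the highest power:
numerator / n^2 = 5 - 4/n + 5/n^2
denominator / n^2 = 3 + 1/n + n^(-2)
As n -> infinity, all terms of the form c/n^k (k >= 1) tend to 0.
So numerator / n^2 -> 5 and denominator / n^2 -> 3.
Therefore lim a_n = 5/3.

5/3


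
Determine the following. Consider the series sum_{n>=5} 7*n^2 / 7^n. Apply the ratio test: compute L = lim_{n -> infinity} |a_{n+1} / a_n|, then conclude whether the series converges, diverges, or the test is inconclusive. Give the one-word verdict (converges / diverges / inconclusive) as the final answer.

Let a_n denote the general term. Form the ratio a_{n+1}/a_n and simplify:
a_{n+1}/a_n = (n + 1)^2/(7*n^2)
Take the limit as n -> infinity: L = 1/7.
Since L = 1/7 < 1, the ratio test implies the series converges.

converges


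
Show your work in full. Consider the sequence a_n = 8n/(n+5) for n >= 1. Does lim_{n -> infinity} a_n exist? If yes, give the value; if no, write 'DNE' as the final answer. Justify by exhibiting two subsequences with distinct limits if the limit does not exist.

Examine the behaviour of a_n along subsequences.
Even-n subsequence a_{2k} = 8(2k)/(2k+5) -> 8. Odd-n subsequence a_{2k+1} = 8(2k+1)/(2k+6) -> 8. Both tend to 8, which suggests the limit is 8; verify directly.
|a_n - 8| = |8n - 8(n+5)| / (n+5) = 40/(n+5) < 40/n for every n >= 1.
Given epsilon > 0, choose a positive integer N > 40/epsilon. Then for all n >= N, |a_n - 8| < 40/n <= 40/N < epsilon.
So by the definition of the limit, lim a_n exists and equals 8.

8


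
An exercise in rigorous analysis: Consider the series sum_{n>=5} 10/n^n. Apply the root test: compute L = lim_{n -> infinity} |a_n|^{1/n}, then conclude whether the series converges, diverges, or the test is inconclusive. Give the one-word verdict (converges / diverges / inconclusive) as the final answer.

Let a_n denote the general term. Form |a_n|^(1/n) and simplify:
|a_n|^(1/n) = 10^(1/n)/n
Take the limit as n -> infinity: L = 0.
Since L = 0 < 1, the root test implies convergence.

converges


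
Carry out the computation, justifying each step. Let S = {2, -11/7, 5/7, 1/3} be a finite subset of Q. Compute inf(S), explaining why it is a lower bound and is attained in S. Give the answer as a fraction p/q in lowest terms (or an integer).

S is finite, so inf(S) = min(S).
Sorted increasing:
-11/7, 1/3, 5/7, 2
The extremum is -11/7.
For every x in S, x >= -11/7. And -11/7 is in S, so it is attained.
Therefore inf(S) = -11/7.

-11/7


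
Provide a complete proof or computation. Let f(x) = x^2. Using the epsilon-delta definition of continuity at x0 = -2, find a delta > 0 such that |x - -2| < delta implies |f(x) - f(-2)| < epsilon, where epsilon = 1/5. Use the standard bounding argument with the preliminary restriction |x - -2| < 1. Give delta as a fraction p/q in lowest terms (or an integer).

Factor: |x^2 - (-2)^2| = |x - -2| * |x + -2|.
Impose |x - -2| < 1 first. Then |x + -2| = |(x - -2) + 2*(-2)| <= |x - -2| + 2*|-2| < 1 + 4 = 5.
So |x^2 - (-2)^2| < delta * 5.
We need delta * 5 <= 1/5, i.e. delta <= 1/5/5 = 1/25.
Since 1/25 < 1, this is tighter than 1; take delta = 1/25.
So delta = 1/25 works.

1/25


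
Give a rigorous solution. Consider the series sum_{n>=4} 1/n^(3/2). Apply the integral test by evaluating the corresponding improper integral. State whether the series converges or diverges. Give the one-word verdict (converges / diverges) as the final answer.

Let f(x) = x^(-3/2). Then f is positive, continuous, and decreasing on [4, infinity), so the integral test applies.
Compute the improper integral int_{4}^infinity f(x) dx:
  antiderivative F(x) = -2/sqrt(x).
  As x -> infinity, F(x) -> 0 (since p = 3/2 > 1).
  So int = F(infinity) - F(4) = 0 - (-1) = 1.
  Finite, so by the integral test, the series converges.

converges


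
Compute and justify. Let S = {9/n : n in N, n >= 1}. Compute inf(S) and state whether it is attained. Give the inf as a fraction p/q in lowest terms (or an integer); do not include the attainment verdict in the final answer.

Analysis:
- Values: 9, 9/2, 3, 9/4, ... strictly decreasing.
- The maximum is 9 (n=1); sup = 9 (attained).
- The set is bounded below by 0; 9/n -> 0 so 0 is the greatest lower bound.
- 0 is not in the set, so inf = 0 is not attained.
Conclusion: inf(S) = 0, not attained in S.

0


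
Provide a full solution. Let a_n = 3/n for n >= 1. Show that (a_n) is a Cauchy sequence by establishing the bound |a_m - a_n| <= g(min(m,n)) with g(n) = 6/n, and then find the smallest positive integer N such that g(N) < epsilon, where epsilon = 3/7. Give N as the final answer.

For any m, n >= 1, by the triangle inequality:
|a_m - a_n| = |3/m - 3/n| <= 3*1/m + 3*1/n <= 6/min(m,n).
So g(n) = 6/n bounds the Cauchy difference. Since g(n) -> 0, (a_n) is Cauchy.
Now solve g(N) < 3/7: 6/N < 3/7 <=> N > 6 / (3/7) = 14.
The smallest integer strictly greater than 14 is N = 15.
Check: g(15) = 6/15 = 2/5 < 3/7; g(14) = 3/7 >= 3/7. So N = 15.

15


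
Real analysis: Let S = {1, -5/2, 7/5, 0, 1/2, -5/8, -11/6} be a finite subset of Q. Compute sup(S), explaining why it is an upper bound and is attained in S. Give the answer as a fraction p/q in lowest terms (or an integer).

S is finite, so sup(S) = max(S).
Sorted decreasing:
7/5, 1, 1/2, 0, -5/8, -11/6, -5/2
The extremum is 7/5.
For every x in S, x <= 7/5. And 7/5 is in S, so it is attained.
Therefore sup(S) = 7/5.

7/5


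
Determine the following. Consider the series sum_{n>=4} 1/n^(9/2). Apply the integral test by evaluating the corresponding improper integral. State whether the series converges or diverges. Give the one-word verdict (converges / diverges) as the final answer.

Let f(x) = x^(-9/2). Then f is positive, continuous, and decreasing on [4, infinity), so the integral test applies.
Compute the improper integral int_{4}^infinity f(x) dx:
  antiderivative F(x) = -2/(7*x^(7/2)).
  As x -> infinity, F(x) -> 0 (since p = 9/2 > 1).
  So int = F(infinity) - F(4) = 0 - (-1/448) = 1/448.
  Finite, so by the integral test, the series converges.

converges


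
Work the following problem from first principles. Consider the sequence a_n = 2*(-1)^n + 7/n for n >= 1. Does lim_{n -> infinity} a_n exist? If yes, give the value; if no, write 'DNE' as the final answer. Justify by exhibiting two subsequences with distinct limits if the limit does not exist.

Examine the behaviour of a_n along subsequences.
a_{2k} = 2 + 7/(2k) -> 2. a_{2k+1} = -2 + 7/(2k+1) -> -2.
Since these two subsequential limits are 2 and -2, distinct, the full sequence cannot converge (a convergent sequence has all subsequences tending to the same limit). So lim a_n does not exist.

DNE


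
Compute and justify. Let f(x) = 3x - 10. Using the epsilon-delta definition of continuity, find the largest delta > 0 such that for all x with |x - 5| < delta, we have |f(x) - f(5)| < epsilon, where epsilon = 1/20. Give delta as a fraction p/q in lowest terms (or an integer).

We compute f(5) = 3*(5) - 10 = 5.
|f(x) - f(5)| = |3x - 10 - (5)| = |3(x - 5)| = 3|x - 5|.
We need 3|x - 5| < 1/20, i.e. |x - 5| < 1/20 / 3 = 1/60.
So any delta <= 1/60 works. Conversely, if delta > 1/60, then x = 5 + 1/60 satisfies |x - 5| = 1/60 < delta but |f(x) - f(5)| = 3 * 1/60 = 1/20, which is not < 1/20; so no larger delta works.
Hence the largest such delta is 1/60.

1/60


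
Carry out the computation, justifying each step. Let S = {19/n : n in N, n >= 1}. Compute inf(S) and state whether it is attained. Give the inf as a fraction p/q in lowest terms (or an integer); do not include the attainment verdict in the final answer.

Analysis:
- Values: 19, 19/2, 19/3, 19/4, ... strictly decreasing.
- The maximum is 19 (n=1); sup = 19 (attained).
- The set is bounded below by 0; 19/n -> 0 so 0 is the greatest lower bound.
- 0 is not in the set, so inf = 0 is not attained.
Conclusion: inf(S) = 0, not attained in S.

0


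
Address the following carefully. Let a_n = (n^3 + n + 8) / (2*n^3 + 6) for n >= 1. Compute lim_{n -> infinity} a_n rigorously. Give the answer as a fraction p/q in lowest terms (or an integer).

Divide numerator and denominator by n^3, the highest power:
numerator / n^3 = 1 + n^(-2) + 8/n^3
denominator / n^3 = 2 + 6/n^3
As n -> infinity, all terms of the form c/n^k (k >= 1) tend to 0.
So numerator / n^3 -> 1 and denominator / n^3 -> 2.
Therefore lim a_n = 1/2.

1/2


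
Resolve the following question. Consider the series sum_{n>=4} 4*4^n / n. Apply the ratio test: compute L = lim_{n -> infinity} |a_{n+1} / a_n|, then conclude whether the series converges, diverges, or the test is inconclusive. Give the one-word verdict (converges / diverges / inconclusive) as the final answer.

Let a_n denote the general term. Form the ratio a_{n+1}/a_n and simplify:
a_{n+1}/a_n = 4*n/(n + 1)
Take the limit as n -> infinity: L = 4.
Since L = 4 > 1 (or L = infinity), the ratio test implies the series diverges.

diverges


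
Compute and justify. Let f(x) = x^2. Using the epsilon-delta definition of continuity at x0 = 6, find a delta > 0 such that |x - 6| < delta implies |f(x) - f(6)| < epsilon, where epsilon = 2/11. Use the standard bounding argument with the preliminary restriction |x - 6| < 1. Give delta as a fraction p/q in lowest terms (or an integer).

Factor: |x^2 - (6)^2| = |x - 6| * |x + 6|.
Impose |x - 6| < 1 first. Then |x + 6| = |(x - 6) + 2*(6)| <= |x - 6| + 2*|6| < 1 + 12 = 13.
So |x^2 - (6)^2| < delta * 13.
We need delta * 13 <= 2/11, i.e. delta <= 2/11/13 = 2/143.
Since 2/143 < 1, this is tighter than 1; take delta = 2/143.
So delta = 2/143 works.

2/143


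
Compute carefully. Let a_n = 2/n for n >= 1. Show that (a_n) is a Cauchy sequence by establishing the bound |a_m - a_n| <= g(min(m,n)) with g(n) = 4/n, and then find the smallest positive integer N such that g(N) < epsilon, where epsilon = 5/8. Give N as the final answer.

For any m, n >= 1, by the triangle inequality:
|a_m - a_n| = |2/m - 2/n| <= 2*1/m + 2*1/n <= 4/min(m,n).
So g(n) = 4/n bounds the Cauchy difference. Since g(n) -> 0, (a_n) is Cauchy.
Now solve g(N) < 5/8: 4/N < 5/8 <=> N > 4 / (5/8) = 32/5.
The smallest integer strictly greater than 32/5 is N = 7.
Check: g(7) = 4/7 = 4/7 < 5/8; g(6) = 2/3 >= 5/8. So N = 7.

7
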